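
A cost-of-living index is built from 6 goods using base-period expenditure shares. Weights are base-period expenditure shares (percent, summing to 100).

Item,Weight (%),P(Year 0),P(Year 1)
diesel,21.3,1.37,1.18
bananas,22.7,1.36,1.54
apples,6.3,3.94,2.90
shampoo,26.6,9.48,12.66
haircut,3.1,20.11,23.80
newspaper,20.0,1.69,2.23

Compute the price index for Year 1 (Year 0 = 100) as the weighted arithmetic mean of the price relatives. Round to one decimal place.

diesel: 21.3 × (1.18/1.37) = 21.3 × 0.861314 = 18.3460
bananas: 22.7 × (1.54/1.36) = 22.7 × 1.132353 = 25.7044
apples: 6.3 × (2.90/3.94) = 6.3 × 0.736041 = 4.6371
shampoo: 26.6 × (12.66/9.48) = 26.6 × 1.335443 = 35.5228
haircut: 3.1 × (23.80/20.11) = 3.1 × 1.183491 = 3.6688
newspaper: 20.0 × (2.23/1.69) = 20.0 × 1.319527 = 26.3905
Index = Σ wᵢ·(p₁ᵢ/p₀ᵢ) = 18.3460 + 25.7044 + 4.6371 + 35.5228 + 3.6688 + 26.3905 = 114.2696

114.3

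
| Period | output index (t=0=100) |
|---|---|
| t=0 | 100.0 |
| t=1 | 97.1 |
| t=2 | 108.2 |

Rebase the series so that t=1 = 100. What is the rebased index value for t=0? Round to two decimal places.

102.99

Rebased(t=0) = 100.0 / 97.1 × 100 = 102.9866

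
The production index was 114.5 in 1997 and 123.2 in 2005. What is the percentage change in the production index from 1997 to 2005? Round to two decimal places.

7.60%

Change = (123.2 − 114.5) / 114.5 × 100
       = 8.7 / 114.5 × 100 = 7.5983%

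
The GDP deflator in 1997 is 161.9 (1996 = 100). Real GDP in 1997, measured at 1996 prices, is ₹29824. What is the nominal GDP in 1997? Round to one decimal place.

48285.1

Nominal = Real × (Index/100) = 29824 × (161.9/100)
        = 29824 × 1.619 = 48285.0560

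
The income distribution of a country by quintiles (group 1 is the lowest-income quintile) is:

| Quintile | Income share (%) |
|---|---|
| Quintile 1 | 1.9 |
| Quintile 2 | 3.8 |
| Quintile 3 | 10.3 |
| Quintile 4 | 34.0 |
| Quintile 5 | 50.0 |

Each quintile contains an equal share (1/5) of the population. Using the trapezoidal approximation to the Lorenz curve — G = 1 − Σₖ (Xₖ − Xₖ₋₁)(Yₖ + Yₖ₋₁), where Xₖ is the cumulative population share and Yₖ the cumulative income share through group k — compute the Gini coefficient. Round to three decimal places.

Cumulative income shares Yₖ: 0.0190, 0.0570, 0.1600, 0.5000, 1.0000
Σ (Xₖ−Xₖ₋₁)(Yₖ+Yₖ₋₁) = (1/5)(0.0190+0.0000) + (1/5)(0.0570+0.0190) + (1/5)(0.1600+0.0570) + (1/5)(0.5000+0.1600) + (1/5)(1.0000+0.5000)
  = 0.0038 + 0.0152 + 0.0434 + 0.1320 + 0.3000 = 0.4944
G = 1 − 0.4944 = 0.5056

0.506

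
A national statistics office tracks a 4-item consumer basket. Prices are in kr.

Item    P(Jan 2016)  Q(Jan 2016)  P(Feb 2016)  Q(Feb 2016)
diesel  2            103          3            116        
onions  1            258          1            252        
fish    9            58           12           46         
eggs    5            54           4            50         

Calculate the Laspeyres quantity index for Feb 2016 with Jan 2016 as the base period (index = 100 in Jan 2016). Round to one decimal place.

91.4

Laspeyres quantity index uses base-period prices as weights.
ΣP(Jan 2016)·Q(Feb 2016) = 2×116 + 1×252 + 9×46 + 5×50 = 232 + 252 + 414 + 250 = 1148
ΣP(Jan 2016)·Q(Jan 2016) = 2×103 + 1×258 + 9×58 + 5×54 = 206 + 258 + 522 + 270 = 1256
Index = 1148 / 1256 × 100 = 91.4013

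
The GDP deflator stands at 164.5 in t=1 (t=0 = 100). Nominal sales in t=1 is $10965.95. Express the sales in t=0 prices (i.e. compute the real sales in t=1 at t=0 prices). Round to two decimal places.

Real = Nominal ÷ (Index/100) = 10965.95 ÷ (164.5/100)
     = 10965.95 ÷ 1.645 = 6666.2310

6666.23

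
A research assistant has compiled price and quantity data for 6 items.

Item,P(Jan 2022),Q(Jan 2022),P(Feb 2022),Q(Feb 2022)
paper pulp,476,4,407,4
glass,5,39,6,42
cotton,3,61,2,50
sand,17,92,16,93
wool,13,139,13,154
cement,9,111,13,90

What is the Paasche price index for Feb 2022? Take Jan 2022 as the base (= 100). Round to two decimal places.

99.74

Paasche price index uses current-period quantities as weights.
ΣP(Feb 2022)·Q(Feb 2022) = 407×4 + 6×42 + 2×50 + 16×93 + 13×154 + 13×90 = 1628 + 252 + 100 + 1488 + 2002 + 1170 = 6640
ΣP(Jan 2022)·Q(Feb 2022) = 476×4 + 5×42 + 3×50 + 17×93 + 13×154 + 9×90 = 1904 + 210 + 150 + 1581 + 2002 + 810 = 6657
Index = 6640 / 6657 × 100 = 99.7446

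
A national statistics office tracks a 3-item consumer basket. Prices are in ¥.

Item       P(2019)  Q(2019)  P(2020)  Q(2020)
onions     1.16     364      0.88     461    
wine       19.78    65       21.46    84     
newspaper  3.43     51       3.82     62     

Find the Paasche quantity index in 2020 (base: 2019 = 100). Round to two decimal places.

Paasche quantity index uses current-period prices as weights.
ΣP(2020)·Q(2020) = 0.88×461 + 21.46×84 + 3.82×62 = 405.68 + 1802.64 + 236.84 = 2445.16
ΣP(2020)·Q(2019) = 0.88×364 + 21.46×65 + 3.82×51 = 320.32 + 1394.9 + 194.82 = 1910.04
Index = 2445.16 / 1910.04 × 100 = 128.0162

128.02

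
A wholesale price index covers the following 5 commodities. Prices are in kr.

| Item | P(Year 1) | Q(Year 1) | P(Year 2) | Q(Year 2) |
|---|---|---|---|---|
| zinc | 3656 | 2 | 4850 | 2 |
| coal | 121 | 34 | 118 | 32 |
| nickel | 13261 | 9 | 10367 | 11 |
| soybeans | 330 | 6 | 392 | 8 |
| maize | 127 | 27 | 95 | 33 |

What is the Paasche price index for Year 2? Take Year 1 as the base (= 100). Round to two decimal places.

81.63

Paasche price index uses current-period quantities as weights.
ΣP(Year 2)·Q(Year 2) = 4850×2 + 118×32 + 10367×11 + 392×8 + 95×33 = 9700 + 3776 + 114037 + 3136 + 3135 = 133784
ΣP(Year 1)·Q(Year 2) = 3656×2 + 121×32 + 13261×11 + 330×8 + 127×33 = 7312 + 3872 + 145871 + 2640 + 4191 = 163886
Index = 133784 / 163886 × 100 = 81.6324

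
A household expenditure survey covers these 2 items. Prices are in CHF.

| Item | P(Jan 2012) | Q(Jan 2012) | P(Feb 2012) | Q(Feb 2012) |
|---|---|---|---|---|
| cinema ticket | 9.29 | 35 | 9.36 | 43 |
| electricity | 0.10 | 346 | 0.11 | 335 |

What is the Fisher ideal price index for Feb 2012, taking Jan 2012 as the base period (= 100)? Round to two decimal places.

Laspeyres component (base-period weights):
ΣP(Feb 2012)Q(Jan 2012) = 9.36×35 + 0.11×346 = 327.6 + 38.06 = 365.66
ΣP(Jan 2012)Q(Jan 2012) = 9.29×35 + 0.10×346 = 325.15 + 34.6 = 359.75
L = 365.66 / 359.75 × 100 = 101.6428
Paasche component (current-period weights):
ΣP(Feb 2012)Q(Feb 2012) = 9.36×43 + 0.11×335 = 402.48 + 36.85 = 439.33
ΣP(Jan 2012)Q(Feb 2012) = 9.29×43 + 0.10×335 = 399.47 + 33.5 = 432.97
P = 439.33 / 432.97 × 100 = 101.4689
Fisher = √(L × P) = √(101.6428 × 101.4689) = 101.5558

101.56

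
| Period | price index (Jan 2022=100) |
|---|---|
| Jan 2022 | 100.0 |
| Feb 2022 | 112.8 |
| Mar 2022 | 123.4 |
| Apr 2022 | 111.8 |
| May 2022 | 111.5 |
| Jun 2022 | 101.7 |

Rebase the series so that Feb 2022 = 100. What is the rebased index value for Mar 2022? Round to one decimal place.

109.4

Rebased(Mar 2022) = 123.4 / 112.8 × 100 = 109.3972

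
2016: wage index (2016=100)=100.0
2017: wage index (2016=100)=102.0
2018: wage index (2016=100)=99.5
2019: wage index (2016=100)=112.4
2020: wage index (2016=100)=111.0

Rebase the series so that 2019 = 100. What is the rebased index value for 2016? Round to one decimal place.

Rebased(2016) = 100.0 / 112.4 × 100 = 88.9680

89.0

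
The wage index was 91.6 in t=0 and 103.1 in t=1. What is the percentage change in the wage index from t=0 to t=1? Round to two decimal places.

Change = (103.1 − 91.6) / 91.6 × 100
       = 11.5 / 91.6 × 100 = 12.5546%

12.55%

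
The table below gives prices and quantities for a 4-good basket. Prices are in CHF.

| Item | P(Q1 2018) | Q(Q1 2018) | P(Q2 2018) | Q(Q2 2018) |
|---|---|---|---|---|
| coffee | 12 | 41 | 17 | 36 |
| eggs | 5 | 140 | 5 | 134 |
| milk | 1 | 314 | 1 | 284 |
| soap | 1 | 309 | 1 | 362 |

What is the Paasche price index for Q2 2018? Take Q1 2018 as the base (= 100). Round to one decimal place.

110.3

Paasche price index uses current-period quantities as weights.
ΣP(Q2 2018)·Q(Q2 2018) = 17×36 + 5×134 + 1×284 + 1×362 = 612 + 670 + 284 + 362 = 1928
ΣP(Q1 2018)·Q(Q2 2018) = 12×36 + 5×134 + 1×284 + 1×362 = 432 + 670 + 284 + 362 = 1748
Index = 1928 / 1748 × 100 = 110.2975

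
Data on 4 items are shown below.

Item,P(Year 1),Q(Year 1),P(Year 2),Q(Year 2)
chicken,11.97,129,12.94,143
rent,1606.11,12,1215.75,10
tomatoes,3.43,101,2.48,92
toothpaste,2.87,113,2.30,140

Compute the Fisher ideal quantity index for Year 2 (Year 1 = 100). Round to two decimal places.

Laspeyres component (base-period weights):
ΣP(Year 1)Q(Year 2) = 11.97×143 + 1606.11×10 + 3.43×92 + 2.87×140 = 1711.71 + 16061.1 + 315.56 + 401.8 = 18490.17
ΣP(Year 1)Q(Year 1) = 11.97×129 + 1606.11×12 + 3.43×101 + 2.87×113 = 1544.13 + 19273.32 + 346.43 + 324.31 = 21488.19
L = 18490.17 / 21488.19 × 100 = 86.0481
Paasche component (current-period weights):
ΣP(Year 2)Q(Year 2) = 12.94×143 + 1215.75×10 + 2.48×92 + 2.30×140 = 1850.42 + 12157.5 + 228.16 + 322 = 14558.08
ΣP(Year 2)Q(Year 1) = 12.94×129 + 1215.75×12 + 2.48×101 + 2.30×113 = 1669.26 + 14589 + 250.48 + 259.9 = 16768.64
P = 14558.08 / 16768.64 × 100 = 86.8173
Fisher = √(L × P) = √(86.0481 × 86.8173) = 86.4318

86.43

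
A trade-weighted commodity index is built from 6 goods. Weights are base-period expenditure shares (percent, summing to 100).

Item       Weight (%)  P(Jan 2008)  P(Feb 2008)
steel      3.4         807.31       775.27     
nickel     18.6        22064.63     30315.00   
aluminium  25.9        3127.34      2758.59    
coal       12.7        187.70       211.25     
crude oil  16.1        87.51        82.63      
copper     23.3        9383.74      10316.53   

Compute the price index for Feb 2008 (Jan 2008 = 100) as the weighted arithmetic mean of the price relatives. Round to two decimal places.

steel: 3.4 × (775.27/807.31) = 3.4 × 0.960313 = 3.2651
nickel: 18.6 × (30315.00/22064.63) = 18.6 × 1.373918 = 25.5549
aluminium: 25.9 × (2758.59/3127.34) = 25.9 × 0.882088 = 22.8461
coal: 12.7 × (211.25/187.70) = 12.7 × 1.125466 = 14.2934
crude oil: 16.1 × (82.63/87.51) = 16.1 × 0.944235 = 15.2022
copper: 23.3 × (10316.53/9383.74) = 23.3 × 1.099405 = 25.6161
Index = Σ wᵢ·(p₁ᵢ/p₀ᵢ) = 3.2651 + 25.5549 + 22.8461 + 14.2934 + 15.2022 + 25.6161 = 106.7778

106.78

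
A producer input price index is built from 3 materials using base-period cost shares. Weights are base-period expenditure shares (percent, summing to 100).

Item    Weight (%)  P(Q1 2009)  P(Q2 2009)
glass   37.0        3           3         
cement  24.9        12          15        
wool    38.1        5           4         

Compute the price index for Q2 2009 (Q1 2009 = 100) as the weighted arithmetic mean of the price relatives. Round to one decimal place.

98.6

glass: 37.0 × (3/3) = 37.0 × 1.000000 = 37.0000
cement: 24.9 × (15/12) = 24.9 × 1.250000 = 31.1250
wool: 38.1 × (4/5) = 38.1 × 0.800000 = 30.4800
Index = Σ wᵢ·(p₁ᵢ/p₀ᵢ) = 37.0000 + 31.1250 + 30.4800 = 98.6050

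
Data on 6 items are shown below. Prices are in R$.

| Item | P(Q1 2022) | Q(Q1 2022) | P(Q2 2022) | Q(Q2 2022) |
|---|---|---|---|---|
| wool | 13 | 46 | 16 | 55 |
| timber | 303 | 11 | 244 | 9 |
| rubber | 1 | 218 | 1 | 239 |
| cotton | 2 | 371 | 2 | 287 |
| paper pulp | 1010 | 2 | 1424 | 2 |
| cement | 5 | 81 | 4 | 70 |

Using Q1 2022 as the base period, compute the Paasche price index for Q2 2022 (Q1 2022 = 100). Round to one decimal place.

Paasche price index uses current-period quantities as weights.
ΣP(Q2 2022)·Q(Q2 2022) = 16×55 + 244×9 + 1×239 + 2×287 + 1424×2 + 4×70 = 880 + 2196 + 239 + 574 + 2848 + 280 = 7017
ΣP(Q1 2022)·Q(Q2 2022) = 13×55 + 303×9 + 1×239 + 2×287 + 1010×2 + 5×70 = 715 + 2727 + 239 + 574 + 2020 + 350 = 6625
Index = 7017 / 6625 × 100 = 105.9170

105.9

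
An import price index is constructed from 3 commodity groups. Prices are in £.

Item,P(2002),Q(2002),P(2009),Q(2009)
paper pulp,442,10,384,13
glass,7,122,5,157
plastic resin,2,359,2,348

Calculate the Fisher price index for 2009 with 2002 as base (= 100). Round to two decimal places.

86.04

Laspeyres component (base-period weights):
ΣP(2009)Q(2002) = 384×10 + 5×122 + 2×359 = 3840 + 610 + 718 = 5168
ΣP(2002)Q(2002) = 442×10 + 7×122 + 2×359 = 4420 + 854 + 718 = 5992
L = 5168 / 5992 × 100 = 86.2483
Paasche component (current-period weights):
ΣP(2009)Q(2009) = 384×13 + 5×157 + 2×348 = 4992 + 785 + 696 = 6473
ΣP(2002)Q(2009) = 442×13 + 7×157 + 2×348 = 5746 + 1099 + 696 = 7541
P = 6473 / 7541 × 100 = 85.8374
Fisher = √(L × P) = √(86.2483 × 85.8374) = 86.0426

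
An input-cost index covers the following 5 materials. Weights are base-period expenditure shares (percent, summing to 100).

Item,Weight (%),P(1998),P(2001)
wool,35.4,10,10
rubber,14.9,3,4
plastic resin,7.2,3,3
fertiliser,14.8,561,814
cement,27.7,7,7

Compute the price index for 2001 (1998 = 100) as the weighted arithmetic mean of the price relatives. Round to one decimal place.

wool: 35.4 × (10/10) = 35.4 × 1.000000 = 35.4000
rubber: 14.9 × (4/3) = 14.9 × 1.333333 = 19.8667
plastic resin: 7.2 × (3/3) = 7.2 × 1.000000 = 7.2000
fertiliser: 14.8 × (814/561) = 14.8 × 1.450980 = 21.4745
cement: 27.7 × (7/7) = 27.7 × 1.000000 = 27.7000
Index = Σ wᵢ·(p₁ᵢ/p₀ᵢ) = 35.4000 + 19.8667 + 7.2000 + 21.4745 + 27.7000 = 111.6412

111.6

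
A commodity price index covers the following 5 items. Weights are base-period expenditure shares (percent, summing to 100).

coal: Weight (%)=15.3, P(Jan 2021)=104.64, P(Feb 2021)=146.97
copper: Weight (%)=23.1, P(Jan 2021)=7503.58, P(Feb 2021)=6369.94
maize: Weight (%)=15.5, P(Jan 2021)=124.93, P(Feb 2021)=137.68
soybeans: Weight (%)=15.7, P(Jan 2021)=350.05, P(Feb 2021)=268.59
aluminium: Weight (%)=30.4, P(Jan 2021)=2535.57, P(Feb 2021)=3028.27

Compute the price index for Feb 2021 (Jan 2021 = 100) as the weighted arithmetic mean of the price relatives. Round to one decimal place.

coal: 15.3 × (146.97/104.64) = 15.3 × 1.404530 = 21.4893
copper: 23.1 × (6369.94/7503.58) = 23.1 × 0.848920 = 19.6101
maize: 15.5 × (137.68/124.93) = 15.5 × 1.102057 = 17.0819
soybeans: 15.7 × (268.59/350.05) = 15.7 × 0.767290 = 12.0465
aluminium: 30.4 × (3028.27/2535.57) = 30.4 × 1.194315 = 36.3072
Index = Σ wᵢ·(p₁ᵢ/p₀ᵢ) = 21.4893 + 19.6101 + 17.0819 + 12.0465 + 36.3072 = 106.5349

106.5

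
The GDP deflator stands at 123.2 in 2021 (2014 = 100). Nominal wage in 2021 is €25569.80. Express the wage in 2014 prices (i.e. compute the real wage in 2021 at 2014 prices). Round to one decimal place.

Real = Nominal ÷ (Index/100) = 25569.80 ÷ (123.2/100)
     = 25569.80 ÷ 1.232 = 20754.7078

20754.7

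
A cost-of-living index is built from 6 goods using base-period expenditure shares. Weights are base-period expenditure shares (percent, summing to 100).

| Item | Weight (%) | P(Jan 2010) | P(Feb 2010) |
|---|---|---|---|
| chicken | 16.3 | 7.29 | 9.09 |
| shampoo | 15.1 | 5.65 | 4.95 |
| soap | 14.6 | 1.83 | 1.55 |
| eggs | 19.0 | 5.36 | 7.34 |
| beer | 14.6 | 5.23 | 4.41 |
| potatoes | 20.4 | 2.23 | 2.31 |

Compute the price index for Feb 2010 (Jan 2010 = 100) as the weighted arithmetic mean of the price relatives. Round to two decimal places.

105.38

chicken: 16.3 × (9.09/7.29) = 16.3 × 1.246914 = 20.3247
shampoo: 15.1 × (4.95/5.65) = 15.1 × 0.876106 = 13.2292
soap: 14.6 × (1.55/1.83) = 14.6 × 0.846995 = 12.3661
eggs: 19.0 × (7.34/5.36) = 19.0 × 1.369403 = 26.0187
beer: 14.6 × (4.41/5.23) = 14.6 × 0.843212 = 12.3109
potatoes: 20.4 × (2.31/2.23) = 20.4 × 1.035874 = 21.1318
Index = Σ wᵢ·(p₁ᵢ/p₀ᵢ) = 20.3247 + 13.2292 + 12.3661 + 26.0187 + 12.3109 + 21.1318 = 105.3814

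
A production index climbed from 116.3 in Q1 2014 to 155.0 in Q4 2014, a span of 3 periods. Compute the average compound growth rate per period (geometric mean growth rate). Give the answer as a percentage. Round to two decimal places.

Growth factor = (155.0/116.3)^(1/3) = (1.332760)^(1/3) = 1.100485
Growth rate = 1.100485 − 1 = 0.100485 = 10.0485%

10.05%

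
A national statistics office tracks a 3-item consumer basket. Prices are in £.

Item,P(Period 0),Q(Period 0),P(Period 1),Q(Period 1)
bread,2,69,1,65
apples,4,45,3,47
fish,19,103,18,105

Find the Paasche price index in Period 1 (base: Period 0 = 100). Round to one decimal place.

90.6

Paasche price index uses current-period quantities as weights.
ΣP(Period 1)·Q(Period 1) = 1×65 + 3×47 + 18×105 = 65 + 141 + 1890 = 2096
ΣP(Period 0)·Q(Period 1) = 2×65 + 4×47 + 19×105 = 130 + 188 + 1995 = 2313
Index = 2096 / 2313 × 100 = 90.6182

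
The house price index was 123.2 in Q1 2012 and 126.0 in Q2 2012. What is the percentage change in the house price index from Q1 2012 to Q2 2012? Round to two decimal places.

Change = (126.0 − 123.2) / 123.2 × 100
       = 2.8 / 123.2 × 100 = 2.2727%

2.27%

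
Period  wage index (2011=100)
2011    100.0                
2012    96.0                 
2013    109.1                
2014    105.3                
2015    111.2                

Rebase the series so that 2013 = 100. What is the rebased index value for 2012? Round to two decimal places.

87.99

Rebased(2012) = 96.0 / 109.1 × 100 = 87.9927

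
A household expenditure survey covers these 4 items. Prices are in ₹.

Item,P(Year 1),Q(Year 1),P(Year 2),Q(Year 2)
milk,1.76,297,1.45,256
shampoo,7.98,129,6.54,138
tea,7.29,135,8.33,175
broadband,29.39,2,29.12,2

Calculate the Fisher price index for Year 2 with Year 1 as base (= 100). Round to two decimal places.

95.66

Laspeyres component (base-period weights):
ΣP(Year 2)Q(Year 1) = 1.45×297 + 6.54×129 + 8.33×135 + 29.12×2 = 430.65 + 843.66 + 1124.55 + 58.24 = 2457.1
ΣP(Year 1)Q(Year 1) = 1.76×297 + 7.98×129 + 7.29×135 + 29.39×2 = 522.72 + 1029.42 + 984.15 + 58.78 = 2595.07
L = 2457.1 / 2595.07 × 100 = 94.6834
Paasche component (current-period weights):
ΣP(Year 2)Q(Year 2) = 1.45×256 + 6.54×138 + 8.33×175 + 29.12×2 = 371.2 + 902.52 + 1457.75 + 58.24 = 2789.71
ΣP(Year 1)Q(Year 2) = 1.76×256 + 7.98×138 + 7.29×175 + 29.39×2 = 450.56 + 1101.24 + 1275.75 + 58.78 = 2886.33
P = 2789.71 / 2886.33 × 100 = 96.6525
Fisher = √(L × P) = √(94.6834 × 96.6525) = 95.6629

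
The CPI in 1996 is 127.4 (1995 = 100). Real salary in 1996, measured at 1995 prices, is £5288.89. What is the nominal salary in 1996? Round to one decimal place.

Nominal = Real × (Index/100) = 5288.89 × (127.4/100)
        = 5288.89 × 1.274 = 6738.0459

6738.0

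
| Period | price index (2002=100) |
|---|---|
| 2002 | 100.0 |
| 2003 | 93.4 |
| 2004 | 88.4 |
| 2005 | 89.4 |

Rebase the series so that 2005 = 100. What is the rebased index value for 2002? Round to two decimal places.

111.86

Rebased(2002) = 100.0 / 89.4 × 100 = 111.8568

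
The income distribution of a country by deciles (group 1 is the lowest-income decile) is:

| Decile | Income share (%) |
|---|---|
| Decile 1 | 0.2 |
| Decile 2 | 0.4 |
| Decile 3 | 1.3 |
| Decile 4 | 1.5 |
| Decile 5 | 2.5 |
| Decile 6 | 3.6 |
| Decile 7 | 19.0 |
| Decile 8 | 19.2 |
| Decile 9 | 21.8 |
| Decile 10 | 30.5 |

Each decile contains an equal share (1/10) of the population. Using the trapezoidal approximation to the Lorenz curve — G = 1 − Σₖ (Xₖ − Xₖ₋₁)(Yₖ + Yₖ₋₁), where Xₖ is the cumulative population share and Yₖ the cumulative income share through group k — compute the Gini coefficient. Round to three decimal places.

0.566

Cumulative income shares Yₖ: 0.0020, 0.0060, 0.0190, 0.0340, 0.0590, 0.0950, 0.2850, 0.4770, 0.6950, 1.0000
Σ (Xₖ−Xₖ₋₁)(Yₖ+Yₖ₋₁) = (1/10)(0.0020+0.0000) + (1/10)(0.0060+0.0020) + (1/10)(0.0190+0.0060) + (1/10)(0.0340+0.0190) + (1/10)(0.0590+0.0340) + (1/10)(0.0950+0.0590) + (1/10)(0.2850+0.0950) + (1/10)(0.4770+0.2850) + (1/10)(0.6950+0.4770) + (1/10)(1.0000+0.6950)
  = 0.0002 + 0.0008 + 0.0025 + 0.0053 + 0.0093 + 0.0154 + 0.0380 + 0.0762 + 0.1172 + 0.1695 = 0.4344
G = 1 − 0.4344 = 0.5656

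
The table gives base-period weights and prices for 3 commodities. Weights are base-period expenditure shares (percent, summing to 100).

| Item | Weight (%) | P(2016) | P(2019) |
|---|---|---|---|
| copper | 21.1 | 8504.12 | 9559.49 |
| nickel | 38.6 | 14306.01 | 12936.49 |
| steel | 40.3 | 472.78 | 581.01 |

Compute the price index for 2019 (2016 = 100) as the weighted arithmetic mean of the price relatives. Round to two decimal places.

108.15

copper: 21.1 × (9559.49/8504.12) = 21.1 × 1.124101 = 23.7185
nickel: 38.6 × (12936.49/14306.01) = 38.6 × 0.904270 = 34.9048
steel: 40.3 × (581.01/472.78) = 40.3 × 1.228923 = 49.5256
Index = Σ wᵢ·(p₁ᵢ/p₀ᵢ) = 23.7185 + 34.9048 + 49.5256 = 108.1489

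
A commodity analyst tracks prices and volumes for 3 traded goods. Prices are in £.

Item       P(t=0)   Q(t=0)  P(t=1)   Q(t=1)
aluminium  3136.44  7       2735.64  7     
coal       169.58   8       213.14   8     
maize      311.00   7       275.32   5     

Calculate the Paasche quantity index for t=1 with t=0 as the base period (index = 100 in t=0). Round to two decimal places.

Paasche quantity index uses current-period prices as weights.
ΣP(t=1)·Q(t=1) = 2735.64×7 + 213.14×8 + 275.32×5 = 19149.48 + 1705.12 + 1376.6 = 22231.2
ΣP(t=1)·Q(t=0) = 2735.64×7 + 213.14×8 + 275.32×7 = 19149.48 + 1705.12 + 1927.24 = 22781.84
Index = 22231.2 / 22781.84 × 100 = 97.5830

97.58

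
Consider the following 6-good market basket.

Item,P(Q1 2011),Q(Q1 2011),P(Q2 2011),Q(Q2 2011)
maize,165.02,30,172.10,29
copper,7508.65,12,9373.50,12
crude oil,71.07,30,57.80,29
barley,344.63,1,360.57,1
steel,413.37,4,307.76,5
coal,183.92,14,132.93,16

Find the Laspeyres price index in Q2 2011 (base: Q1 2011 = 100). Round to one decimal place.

Laspeyres price index uses base-period quantities as weights.
ΣP(Q2 2011)·Q(Q1 2011) = 172.10×30 + 9373.50×12 + 57.80×30 + 360.57×1 + 307.76×4 + 132.93×14 = 5163 + 112482 + 1734 + 360.57 + 1231.04 + 1861.02 = 122831.63
ΣP(Q1 2011)·Q(Q1 2011) = 165.02×30 + 7508.65×12 + 71.07×30 + 344.63×1 + 413.37×4 + 183.92×14 = 4950.6 + 90103.8 + 2132.1 + 344.63 + 1653.48 + 2574.88 = 101759.49
Index = 122831.63 / 101759.49 × 100 = 120.7078

120.7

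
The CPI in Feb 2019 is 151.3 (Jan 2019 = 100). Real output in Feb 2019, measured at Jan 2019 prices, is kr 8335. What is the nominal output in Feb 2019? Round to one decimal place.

12610.9

Nominal = Real × (Index/100) = 8335 × (151.3/100)
        = 8335 × 1.513 = 12610.8550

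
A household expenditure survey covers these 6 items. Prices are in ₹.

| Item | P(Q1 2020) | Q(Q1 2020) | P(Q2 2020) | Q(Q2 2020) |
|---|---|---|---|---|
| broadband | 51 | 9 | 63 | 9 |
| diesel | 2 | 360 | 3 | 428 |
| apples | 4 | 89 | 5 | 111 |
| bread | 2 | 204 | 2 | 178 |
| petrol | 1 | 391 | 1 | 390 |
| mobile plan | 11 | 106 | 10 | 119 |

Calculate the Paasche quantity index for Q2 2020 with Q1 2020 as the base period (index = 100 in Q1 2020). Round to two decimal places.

109.90

Paasche quantity index uses current-period prices as weights.
ΣP(Q2 2020)·Q(Q2 2020) = 63×9 + 3×428 + 5×111 + 2×178 + 1×390 + 10×119 = 567 + 1284 + 555 + 356 + 390 + 1190 = 4342
ΣP(Q2 2020)·Q(Q1 2020) = 63×9 + 3×360 + 5×89 + 2×204 + 1×391 + 10×106 = 567 + 1080 + 445 + 408 + 391 + 1060 = 3951
Index = 4342 / 3951 × 100 = 109.8962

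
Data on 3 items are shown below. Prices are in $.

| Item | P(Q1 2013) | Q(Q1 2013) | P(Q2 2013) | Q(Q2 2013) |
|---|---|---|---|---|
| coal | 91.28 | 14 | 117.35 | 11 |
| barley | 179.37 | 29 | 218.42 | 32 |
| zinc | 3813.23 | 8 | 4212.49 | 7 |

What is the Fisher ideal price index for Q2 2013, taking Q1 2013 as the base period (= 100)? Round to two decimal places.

112.82

Laspeyres component (base-period weights):
ΣP(Q2 2013)Q(Q1 2013) = 117.35×14 + 218.42×29 + 4212.49×8 = 1642.9 + 6334.18 + 33699.92 = 41677
ΣP(Q1 2013)Q(Q1 2013) = 91.28×14 + 179.37×29 + 3813.23×8 = 1277.92 + 5201.73 + 30505.84 = 36985.49
L = 41677 / 36985.49 × 100 = 112.6847
Paasche component (current-period weights):
ΣP(Q2 2013)Q(Q2 2013) = 117.35×11 + 218.42×32 + 4212.49×7 = 1290.85 + 6989.44 + 29487.43 = 37767.72
ΣP(Q1 2013)Q(Q2 2013) = 91.28×11 + 179.37×32 + 3813.23×7 = 1004.08 + 5739.84 + 26692.61 = 33436.53
P = 37767.72 / 33436.53 × 100 = 112.9535
Fisher = √(L × P) = √(112.6847 × 112.9535) = 112.8190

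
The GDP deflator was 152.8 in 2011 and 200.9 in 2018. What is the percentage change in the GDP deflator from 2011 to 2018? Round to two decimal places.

Change = (200.9 − 152.8) / 152.8 × 100
       = 48.1 / 152.8 × 100 = 31.4791%

31.48%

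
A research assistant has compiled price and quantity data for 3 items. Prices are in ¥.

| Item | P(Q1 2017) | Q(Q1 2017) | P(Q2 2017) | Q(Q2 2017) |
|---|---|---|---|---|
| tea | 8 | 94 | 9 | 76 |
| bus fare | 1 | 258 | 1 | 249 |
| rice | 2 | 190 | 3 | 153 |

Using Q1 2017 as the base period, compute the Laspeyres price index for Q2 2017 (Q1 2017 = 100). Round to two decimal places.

Laspeyres price index uses base-period quantities as weights.
ΣP(Q2 2017)·Q(Q1 2017) = 9×94 + 1×258 + 3×190 = 846 + 258 + 570 = 1674
ΣP(Q1 2017)·Q(Q1 2017) = 8×94 + 1×258 + 2×190 = 752 + 258 + 380 = 1390
Index = 1674 / 1390 × 100 = 120.4317

120.43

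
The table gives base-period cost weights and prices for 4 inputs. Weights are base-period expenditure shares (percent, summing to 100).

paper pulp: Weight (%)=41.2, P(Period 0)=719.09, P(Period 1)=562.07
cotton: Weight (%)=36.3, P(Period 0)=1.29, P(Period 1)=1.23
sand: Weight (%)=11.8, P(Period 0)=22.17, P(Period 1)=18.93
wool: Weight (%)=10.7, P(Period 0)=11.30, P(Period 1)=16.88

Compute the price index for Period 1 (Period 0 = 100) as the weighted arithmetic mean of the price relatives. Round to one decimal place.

paper pulp: 41.2 × (562.07/719.09) = 41.2 × 0.781641 = 32.2036
cotton: 36.3 × (1.23/1.29) = 36.3 × 0.953488 = 34.6116
sand: 11.8 × (18.93/22.17) = 11.8 × 0.853857 = 10.0755
wool: 10.7 × (16.88/11.30) = 10.7 × 1.493805 = 15.9837
Index = Σ wᵢ·(p₁ᵢ/p₀ᵢ) = 32.2036 + 34.6116 + 10.0755 + 15.9837 = 92.8744

92.9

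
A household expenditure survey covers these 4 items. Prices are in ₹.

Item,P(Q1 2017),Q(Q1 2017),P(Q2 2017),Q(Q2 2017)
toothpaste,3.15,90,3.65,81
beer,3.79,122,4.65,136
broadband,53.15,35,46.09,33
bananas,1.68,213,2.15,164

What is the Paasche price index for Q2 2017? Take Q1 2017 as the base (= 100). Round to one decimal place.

100.1

Paasche price index uses current-period quantities as weights.
ΣP(Q2 2017)·Q(Q2 2017) = 3.65×81 + 4.65×136 + 46.09×33 + 2.15×164 = 295.65 + 632.4 + 1520.97 + 352.6 = 2801.62
ΣP(Q1 2017)·Q(Q2 2017) = 3.15×81 + 3.79×136 + 53.15×33 + 1.68×164 = 255.15 + 515.44 + 1753.95 + 275.52 = 2800.06
Index = 2801.62 / 2800.06 × 100 = 100.0557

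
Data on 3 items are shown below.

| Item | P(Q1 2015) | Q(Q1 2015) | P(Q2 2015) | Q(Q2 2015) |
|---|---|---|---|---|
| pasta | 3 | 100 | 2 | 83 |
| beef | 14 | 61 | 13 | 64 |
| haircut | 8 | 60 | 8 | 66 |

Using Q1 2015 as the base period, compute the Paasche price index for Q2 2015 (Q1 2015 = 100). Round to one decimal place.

Paasche price index uses current-period quantities as weights.
ΣP(Q2 2015)·Q(Q2 2015) = 2×83 + 13×64 + 8×66 = 166 + 832 + 528 = 1526
ΣP(Q1 2015)·Q(Q2 2015) = 3×83 + 14×64 + 8×66 = 249 + 896 + 528 = 1673
Index = 1526 / 1673 × 100 = 91.2134

91.2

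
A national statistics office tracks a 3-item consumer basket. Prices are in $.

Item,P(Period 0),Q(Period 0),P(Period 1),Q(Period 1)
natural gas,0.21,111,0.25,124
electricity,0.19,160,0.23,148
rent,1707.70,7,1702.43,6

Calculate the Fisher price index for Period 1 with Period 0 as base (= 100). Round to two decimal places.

99.79

Laspeyres component (base-period weights):
ΣP(Period 1)Q(Period 0) = 0.25×111 + 0.23×160 + 1702.43×7 = 27.75 + 36.8 + 11917.01 = 11981.56
ΣP(Period 0)Q(Period 0) = 0.21×111 + 0.19×160 + 1707.70×7 = 23.31 + 30.4 + 11953.9 = 12007.61
L = 11981.56 / 12007.61 × 100 = 99.7831
Paasche component (current-period weights):
ΣP(Period 1)Q(Period 1) = 0.25×124 + 0.23×148 + 1702.43×6 = 31 + 34.04 + 10214.58 = 10279.62
ΣP(Period 0)Q(Period 1) = 0.21×124 + 0.19×148 + 1707.70×6 = 26.04 + 28.12 + 10246.2 = 10300.36
P = 10279.62 / 10300.36 × 100 = 99.7986
Fisher = √(L × P) = √(99.7831 × 99.7986) = 99.7909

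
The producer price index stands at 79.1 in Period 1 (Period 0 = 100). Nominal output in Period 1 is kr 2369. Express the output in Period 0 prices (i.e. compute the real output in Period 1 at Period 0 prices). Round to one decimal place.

Real = Nominal ÷ (Index/100) = 2369 ÷ (79.1/100)
     = 2369 ÷ 0.791 = 2994.9431

2994.9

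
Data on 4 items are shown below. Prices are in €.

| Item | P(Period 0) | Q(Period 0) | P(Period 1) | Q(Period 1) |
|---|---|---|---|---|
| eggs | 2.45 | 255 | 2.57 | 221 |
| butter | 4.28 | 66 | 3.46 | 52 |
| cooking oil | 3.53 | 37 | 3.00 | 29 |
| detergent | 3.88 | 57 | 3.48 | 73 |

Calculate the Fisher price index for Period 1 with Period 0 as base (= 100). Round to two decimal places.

Laspeyres component (base-period weights):
ΣP(Period 1)Q(Period 0) = 2.57×255 + 3.46×66 + 3.00×37 + 3.48×57 = 655.35 + 228.36 + 111 + 198.36 = 1193.07
ΣP(Period 0)Q(Period 0) = 2.45×255 + 4.28×66 + 3.53×37 + 3.88×57 = 624.75 + 282.48 + 130.61 + 221.16 = 1259
L = 1193.07 / 1259 × 100 = 94.7633
Paasche component (current-period weights):
ΣP(Period 1)Q(Period 1) = 2.57×221 + 3.46×52 + 3.00×29 + 3.48×73 = 567.97 + 179.92 + 87 + 254.04 = 1088.93
ΣP(Period 0)Q(Period 1) = 2.45×221 + 4.28×52 + 3.53×29 + 3.88×73 = 541.45 + 222.56 + 102.37 + 283.24 = 1149.62
P = 1088.93 / 1149.62 × 100 = 94.7209
Fisher = √(L × P) = √(94.7633 × 94.7209) = 94.7421

94.74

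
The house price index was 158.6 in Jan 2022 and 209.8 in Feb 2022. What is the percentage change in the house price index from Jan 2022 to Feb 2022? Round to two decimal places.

Change = (209.8 − 158.6) / 158.6 × 100
       = 51.2 / 158.6 × 100 = 32.2825%

32.28%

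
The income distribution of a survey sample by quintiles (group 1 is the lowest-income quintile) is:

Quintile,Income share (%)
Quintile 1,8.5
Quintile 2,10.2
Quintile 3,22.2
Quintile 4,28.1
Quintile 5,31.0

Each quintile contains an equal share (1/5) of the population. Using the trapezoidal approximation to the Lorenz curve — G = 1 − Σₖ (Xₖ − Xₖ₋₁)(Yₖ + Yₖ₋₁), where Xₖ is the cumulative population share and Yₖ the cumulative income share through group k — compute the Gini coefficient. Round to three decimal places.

Cumulative income shares Yₖ: 0.0850, 0.1870, 0.4090, 0.6900, 1.0000
Σ (Xₖ−Xₖ₋₁)(Yₖ+Yₖ₋₁) = (1/5)(0.0850+0.0000) + (1/5)(0.1870+0.0850) + (1/5)(0.4090+0.1870) + (1/5)(0.6900+0.4090) + (1/5)(1.0000+0.6900)
  = 0.0170 + 0.0544 + 0.1192 + 0.2198 + 0.3380 = 0.7484
G = 1 − 0.7484 = 0.2516

0.252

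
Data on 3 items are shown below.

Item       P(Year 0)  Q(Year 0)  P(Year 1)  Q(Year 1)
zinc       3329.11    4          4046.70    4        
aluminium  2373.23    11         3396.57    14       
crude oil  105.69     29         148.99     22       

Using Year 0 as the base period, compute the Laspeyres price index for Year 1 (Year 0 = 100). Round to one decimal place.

Laspeyres price index uses base-period quantities as weights.
ΣP(Year 1)·Q(Year 0) = 4046.70×4 + 3396.57×11 + 148.99×29 = 16186.8 + 37362.27 + 4320.71 = 57869.78
ΣP(Year 0)·Q(Year 0) = 3329.11×4 + 2373.23×11 + 105.69×29 = 13316.44 + 26105.53 + 3065.01 = 42486.98
Index = 57869.78 / 42486.98 × 100 = 136.2059

136.2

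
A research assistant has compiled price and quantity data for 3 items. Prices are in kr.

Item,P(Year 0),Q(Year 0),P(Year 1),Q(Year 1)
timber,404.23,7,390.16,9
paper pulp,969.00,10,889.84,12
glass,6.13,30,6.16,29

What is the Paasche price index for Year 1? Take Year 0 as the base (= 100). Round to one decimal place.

Paasche price index uses current-period quantities as weights.
ΣP(Year 1)·Q(Year 1) = 390.16×9 + 889.84×12 + 6.16×29 = 3511.44 + 10678.08 + 178.64 = 14368.16
ΣP(Year 0)·Q(Year 1) = 404.23×9 + 969.00×12 + 6.13×29 = 3638.07 + 11628 + 177.77 = 15443.84
Index = 14368.16 / 15443.84 × 100 = 93.0349

93.0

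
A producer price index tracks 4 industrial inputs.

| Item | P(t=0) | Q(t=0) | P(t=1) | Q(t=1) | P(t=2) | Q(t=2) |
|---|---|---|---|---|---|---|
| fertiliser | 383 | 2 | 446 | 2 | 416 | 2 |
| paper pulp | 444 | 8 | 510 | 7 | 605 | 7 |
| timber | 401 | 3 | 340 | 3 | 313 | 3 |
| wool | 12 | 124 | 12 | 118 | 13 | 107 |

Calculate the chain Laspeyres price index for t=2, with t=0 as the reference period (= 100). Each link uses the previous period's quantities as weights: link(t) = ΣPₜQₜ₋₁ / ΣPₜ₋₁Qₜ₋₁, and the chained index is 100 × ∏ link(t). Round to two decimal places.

116.65

Link t=0→t=1:
ΣP(t=1)Q(t=0) = 446×2 + 510×8 + 340×3 + 12×124 = 892 + 4080 + 1020 + 1488 = 7480
ΣP(t=0)Q(t=0) = 383×2 + 444×8 + 401×3 + 12×124 = 766 + 3552 + 1203 + 1488 = 7009
link = 7480/7009 = 1.067199
Link t=1→t=2:
ΣP(t=2)Q(t=1) = 416×2 + 605×7 + 313×3 + 13×118 = 832 + 4235 + 939 + 1534 = 7540
ΣP(t=1)Q(t=1) = 446×2 + 510×7 + 340×3 + 12×118 = 892 + 3570 + 1020 + 1416 = 6898
link = 7540/6898 = 1.093070
Chained index = 100 × 1.067199 × 1.093070 = 116.6524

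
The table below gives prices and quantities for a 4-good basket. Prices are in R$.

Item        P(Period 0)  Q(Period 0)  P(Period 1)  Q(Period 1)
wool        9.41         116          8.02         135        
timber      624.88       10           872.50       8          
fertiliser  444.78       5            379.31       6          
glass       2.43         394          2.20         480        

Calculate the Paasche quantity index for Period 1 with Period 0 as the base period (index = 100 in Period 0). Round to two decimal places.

91.75

Paasche quantity index uses current-period prices as weights.
ΣP(Period 1)·Q(Period 1) = 8.02×135 + 872.50×8 + 379.31×6 + 2.20×480 = 1082.7 + 6980 + 2275.86 + 1056 = 11394.56
ΣP(Period 1)·Q(Period 0) = 8.02×116 + 872.50×10 + 379.31×5 + 2.20×394 = 930.32 + 8725 + 1896.55 + 866.8 = 12418.67
Index = 11394.56 / 12418.67 × 100 = 91.7535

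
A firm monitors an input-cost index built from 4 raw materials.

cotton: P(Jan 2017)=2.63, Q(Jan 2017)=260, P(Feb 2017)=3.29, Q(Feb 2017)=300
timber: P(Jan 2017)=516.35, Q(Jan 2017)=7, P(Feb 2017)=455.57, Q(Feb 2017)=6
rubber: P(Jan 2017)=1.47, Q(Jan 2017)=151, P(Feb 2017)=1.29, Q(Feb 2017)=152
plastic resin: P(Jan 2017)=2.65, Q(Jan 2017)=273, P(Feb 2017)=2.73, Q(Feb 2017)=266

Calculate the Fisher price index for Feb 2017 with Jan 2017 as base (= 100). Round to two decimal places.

Laspeyres component (base-period weights):
ΣP(Feb 2017)Q(Jan 2017) = 3.29×260 + 455.57×7 + 1.29×151 + 2.73×273 = 855.4 + 3188.99 + 194.79 + 745.29 = 4984.47
ΣP(Jan 2017)Q(Jan 2017) = 2.63×260 + 516.35×7 + 1.47×151 + 2.65×273 = 683.8 + 3614.45 + 221.97 + 723.45 = 5243.67
L = 4984.47 / 5243.67 × 100 = 95.0569
Paasche component (current-period weights):
ΣP(Feb 2017)Q(Feb 2017) = 3.29×300 + 455.57×6 + 1.29×152 + 2.73×266 = 987 + 2733.42 + 196.08 + 726.18 = 4642.68
ΣP(Jan 2017)Q(Feb 2017) = 2.63×300 + 516.35×6 + 1.47×152 + 2.65×266 = 789 + 3098.1 + 223.44 + 704.9 = 4815.44
P = 4642.68 / 4815.44 × 100 = 96.4124
Fisher = √(L × P) = √(95.0569 × 96.4124) = 95.7322

95.73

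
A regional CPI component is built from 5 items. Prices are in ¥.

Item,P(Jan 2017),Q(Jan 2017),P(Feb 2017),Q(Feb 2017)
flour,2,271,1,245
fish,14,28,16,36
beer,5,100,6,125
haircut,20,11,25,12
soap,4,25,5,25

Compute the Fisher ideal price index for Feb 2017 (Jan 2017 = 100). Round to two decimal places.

Laspeyres component (base-period weights):
ΣP(Feb 2017)Q(Jan 2017) = 1×271 + 16×28 + 6×100 + 25×11 + 5×25 = 271 + 448 + 600 + 275 + 125 = 1719
ΣP(Jan 2017)Q(Jan 2017) = 2×271 + 14×28 + 5×100 + 20×11 + 4×25 = 542 + 392 + 500 + 220 + 100 = 1754
L = 1719 / 1754 × 100 = 98.0046
Paasche component (current-period weights):
ΣP(Feb 2017)Q(Feb 2017) = 1×245 + 16×36 + 6×125 + 25×12 + 5×25 = 245 + 576 + 750 + 300 + 125 = 1996
ΣP(Jan 2017)Q(Feb 2017) = 2×245 + 14×36 + 5×125 + 20×12 + 4×25 = 490 + 504 + 625 + 240 + 100 = 1959
P = 1996 / 1959 × 100 = 101.8887
Fisher = √(L × P) = √(98.0046 × 101.8887) = 99.9278

99.93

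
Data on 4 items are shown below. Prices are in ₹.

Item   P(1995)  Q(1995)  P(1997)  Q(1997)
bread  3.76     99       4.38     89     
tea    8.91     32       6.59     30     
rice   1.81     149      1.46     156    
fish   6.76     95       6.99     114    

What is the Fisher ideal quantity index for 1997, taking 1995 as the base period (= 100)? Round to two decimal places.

Laspeyres component (base-period weights):
ΣP(1995)Q(1997) = 3.76×89 + 8.91×30 + 1.81×156 + 6.76×114 = 334.64 + 267.3 + 282.36 + 770.64 = 1654.94
ΣP(1995)Q(1995) = 3.76×99 + 8.91×32 + 1.81×149 + 6.76×95 = 372.24 + 285.12 + 269.69 + 642.2 = 1569.25
L = 1654.94 / 1569.25 × 100 = 105.4606
Paasche component (current-period weights):
ΣP(1997)Q(1997) = 4.38×89 + 6.59×30 + 1.46×156 + 6.99×114 = 389.82 + 197.7 + 227.76 + 796.86 = 1612.14
ΣP(1997)Q(1995) = 4.38×99 + 6.59×32 + 1.46×149 + 6.99×95 = 433.62 + 210.88 + 217.54 + 664.05 = 1526.09
P = 1612.14 / 1526.09 × 100 = 105.6386
Fisher = √(L × P) = √(105.4606 × 105.6386) = 105.5495

105.55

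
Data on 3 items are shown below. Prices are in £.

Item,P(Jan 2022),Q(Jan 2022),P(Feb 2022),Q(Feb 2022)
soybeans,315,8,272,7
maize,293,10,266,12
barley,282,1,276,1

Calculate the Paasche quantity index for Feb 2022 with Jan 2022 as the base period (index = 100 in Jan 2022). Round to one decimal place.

105.1

Paasche quantity index uses current-period prices as weights.
ΣP(Feb 2022)·Q(Feb 2022) = 272×7 + 266×12 + 276×1 = 1904 + 3192 + 276 = 5372
ΣP(Feb 2022)·Q(Jan 2022) = 272×8 + 266×10 + 276×1 = 2176 + 2660 + 276 = 5112
Index = 5372 / 5112 × 100 = 105.0861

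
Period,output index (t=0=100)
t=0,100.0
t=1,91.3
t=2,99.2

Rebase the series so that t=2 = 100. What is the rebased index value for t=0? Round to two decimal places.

100.81

Rebased(t=0) = 100.0 / 99.2 × 100 = 100.8065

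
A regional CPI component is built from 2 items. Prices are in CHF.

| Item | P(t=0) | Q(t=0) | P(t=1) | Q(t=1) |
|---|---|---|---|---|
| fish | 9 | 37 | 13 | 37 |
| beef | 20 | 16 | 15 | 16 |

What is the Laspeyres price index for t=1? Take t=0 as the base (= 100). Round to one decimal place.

110.4

Laspeyres price index uses base-period quantities as weights.
ΣP(t=1)·Q(t=0) = 13×37 + 15×16 = 481 + 240 = 721
ΣP(t=0)·Q(t=0) = 9×37 + 20×16 = 333 + 320 = 653
Index = 721 / 653 × 100 = 110.4135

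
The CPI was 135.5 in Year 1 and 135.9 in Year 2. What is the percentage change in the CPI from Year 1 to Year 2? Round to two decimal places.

Change = (135.9 − 135.5) / 135.5 × 100
       = 0.4 / 135.5 × 100 = 0.2952%

0.30%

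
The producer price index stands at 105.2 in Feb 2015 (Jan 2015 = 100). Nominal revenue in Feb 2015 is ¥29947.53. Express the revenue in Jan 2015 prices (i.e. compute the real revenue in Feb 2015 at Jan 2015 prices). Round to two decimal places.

28467.23

Real = Nominal ÷ (Index/100) = 29947.53 ÷ (105.2/100)
     = 29947.53 ÷ 1.052 = 28467.2338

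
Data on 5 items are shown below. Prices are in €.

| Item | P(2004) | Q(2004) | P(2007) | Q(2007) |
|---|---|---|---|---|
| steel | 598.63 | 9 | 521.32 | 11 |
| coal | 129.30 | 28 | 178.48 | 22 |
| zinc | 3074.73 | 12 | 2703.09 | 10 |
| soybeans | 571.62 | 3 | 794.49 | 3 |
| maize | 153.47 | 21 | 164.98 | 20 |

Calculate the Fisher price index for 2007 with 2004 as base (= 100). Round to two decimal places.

94.30

Laspeyres component (base-period weights):
ΣP(2007)Q(2004) = 521.32×9 + 178.48×28 + 2703.09×12 + 794.49×3 + 164.98×21 = 4691.88 + 4997.44 + 32437.08 + 2383.47 + 3464.58 = 47974.45
ΣP(2004)Q(2004) = 598.63×9 + 129.30×28 + 3074.73×12 + 571.62×3 + 153.47×21 = 5387.67 + 3620.4 + 36896.76 + 1714.86 + 3222.87 = 50842.56
L = 47974.45 / 50842.56 × 100 = 94.3588
Paasche component (current-period weights):
ΣP(2007)Q(2007) = 521.32×11 + 178.48×22 + 2703.09×10 + 794.49×3 + 164.98×20 = 5734.52 + 3926.56 + 27030.9 + 2383.47 + 3299.6 = 42375.05
ΣP(2004)Q(2007) = 598.63×11 + 129.30×22 + 3074.73×10 + 571.62×3 + 153.47×20 = 6584.93 + 2844.6 + 30747.3 + 1714.86 + 3069.4 = 44961.09
P = 42375.05 / 44961.09 × 100 = 94.2483
Fisher = √(L × P) = √(94.3588 × 94.2483) = 94.3035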